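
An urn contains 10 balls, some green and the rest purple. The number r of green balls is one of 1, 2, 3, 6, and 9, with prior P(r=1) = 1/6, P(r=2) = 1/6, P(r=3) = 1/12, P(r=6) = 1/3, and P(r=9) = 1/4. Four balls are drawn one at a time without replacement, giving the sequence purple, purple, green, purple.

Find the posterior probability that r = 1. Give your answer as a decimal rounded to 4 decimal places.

Under each hypothesis, the probability of the observed sequence is: P(data | r = 1) = (9/10)(8/9)(1/8)(7/7) = 0.1; P(data | r = 2) = (8/10)(7/9)(2/8)(6/7) = 0.13333; P(data | r = 3) = (7/10)(6/9)(3/8)(5/7) = 0.125; P(data | r = 6) = (4/10)(3/9)(6/8)(2/7) = 0.028571; P(data | r = 9) = (1/10)(0/9) = 0.
The prior-weighted likelihoods are 1/6 · 0.1 = 0.016667, 1/6 · 0.13333 = 0.022222, 1/12 · 0.125 = 0.010417, 1/3 · 0.028571 = 0.0095238, 1/4 · 0 = 0; with total 0.058829.
Therefore the posterior P(r = 1 | data) = (0.016667) / (0.058829) = 0.28331.

0.2833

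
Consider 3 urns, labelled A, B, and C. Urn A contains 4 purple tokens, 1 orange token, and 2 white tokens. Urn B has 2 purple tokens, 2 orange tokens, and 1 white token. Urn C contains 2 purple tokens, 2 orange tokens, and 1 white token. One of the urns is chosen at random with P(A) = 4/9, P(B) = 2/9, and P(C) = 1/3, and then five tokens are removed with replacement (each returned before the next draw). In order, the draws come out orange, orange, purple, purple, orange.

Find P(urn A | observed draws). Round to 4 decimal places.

Compute the likelihood of the observed sequence for each case: P(data | urn A) = (1/7)(1/7)(4/7)(4/7)(1/7) = 0.00095198; P(data | urn B) = (2/5)(2/5)(2/5)(2/5)(2/5) = 0.01024; P(data | urn C) = (2/5)(2/5)(2/5)(2/5)(2/5) = 0.01024.
The prior-weighted likelihoods are 4/9 · 0.00095198 = 0.0004231, 2/9 · 0.01024 = 0.0022756, 1/3 · 0.01024 = 0.0034133; with total 0.006112.
So P(urn A | data) = (0.0004231) / (0.006112) = 0.069225.

0.0692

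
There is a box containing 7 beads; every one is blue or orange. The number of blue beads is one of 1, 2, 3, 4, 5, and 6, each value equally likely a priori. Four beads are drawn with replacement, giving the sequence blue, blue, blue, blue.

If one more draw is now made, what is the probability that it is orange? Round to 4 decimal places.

The likelihood of the observed sequence under each hypothesis: P(data | r = 1) = (1/7)(1/7)(1/7)(1/7) = 0.00041649; P(data | r = 2) = (2/7)(2/7)(2/7)(2/7) = 0.0066639; P(data | r = 3) = (3/7)(3/7)(3/7)(3/7) = 0.033736; P(data | r = 4) = (4/7)(4/7)(4/7)(4/7) = 0.10662; P(data | r = 5) = (5/7)(5/7)(5/7)(5/7) = 0.26031; P(data | r = 6) = (6/7)(6/7)(6/7)(6/7) = 0.53978.
Multiplying each by its prior: 1/6 · 0.00041649 = 6.9416e-05, 1/6 · 0.0066639 = 0.0011106, 1/6 · 0.033736 = 0.0056227, 1/6 · 0.10662 = 0.01777, 1/6 · 0.26031 = 0.043385, 1/6 · 0.53978 = 0.089963; these sum to 0.15792.
Normalising, the posterior is P(r = 1 | data) = 0.00043956, P(r = 2 | data) = 0.007033, P(r = 3 | data) = 0.035604, P(r = 4 | data) = 0.11253, P(r = 5 | data) = 0.27473, P(r = 6 | data) = 0.56967.
Averaging over the posterior, P(orange next | data) = (6/7)(0.00043956) + (5/7)(0.007033) + (4/7)(0.035604) + (3/7)(0.11253) + (2/7)(0.27473) + (1/7)(0.56967) = 0.23385.

0.2338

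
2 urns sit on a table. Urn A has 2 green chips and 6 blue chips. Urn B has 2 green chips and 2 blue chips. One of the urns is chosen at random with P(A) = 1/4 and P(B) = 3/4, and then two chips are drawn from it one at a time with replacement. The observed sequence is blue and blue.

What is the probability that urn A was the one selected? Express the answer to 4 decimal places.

0.4286

For each hypothesis, P(data | H) works out to: P(data | urn A) = (6/8)(6/8) = 9/16; P(data | urn B) = (2/4)(2/4) = 1/4.
The prior-weighted likelihoods are 1/4 · 9/16 = 9/64, 3/4 · 1/4 = 3/16; with total 21/64.
So P(urn A | data) = (9/64) / (21/64) = 3/7.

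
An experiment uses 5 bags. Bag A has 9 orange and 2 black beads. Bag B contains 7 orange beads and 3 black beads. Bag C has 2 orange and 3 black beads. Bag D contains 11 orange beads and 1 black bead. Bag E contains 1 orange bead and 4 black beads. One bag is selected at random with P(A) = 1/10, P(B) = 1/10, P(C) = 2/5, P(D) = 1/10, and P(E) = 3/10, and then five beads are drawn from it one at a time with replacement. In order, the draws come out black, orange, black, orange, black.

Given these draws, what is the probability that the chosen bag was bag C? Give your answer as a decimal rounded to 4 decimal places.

0.6358

Compute the likelihood of the observed sequence for each case: P(data | bag A) = (2/11)(9/11)(2/11)(9/11)(2/11) = 0.0040236; P(data | bag B) = (3/10)(7/10)(3/10)(7/10)(3/10) = 0.01323; P(data | bag C) = (3/5)(2/5)(3/5)(2/5)(3/5) = 0.03456; P(data | bag D) = (1/12)(11/12)(1/12)(11/12)(1/12) = 0.00048627; P(data | bag E) = (4/5)(1/5)(4/5)(1/5)(4/5) = 0.02048.
The prior-weighted likelihoods are 1/10 · 0.0040236 = 0.00040236, 1/10 · 0.01323 = 0.001323, 2/5 · 0.03456 = 0.013824, 1/10 · 0.00048627 = 4.8627e-05, 3/10 · 0.02048 = 0.006144; with total 0.021742.
Therefore the posterior P(bag C | data) = (0.013824) / (0.021742) = 0.63582.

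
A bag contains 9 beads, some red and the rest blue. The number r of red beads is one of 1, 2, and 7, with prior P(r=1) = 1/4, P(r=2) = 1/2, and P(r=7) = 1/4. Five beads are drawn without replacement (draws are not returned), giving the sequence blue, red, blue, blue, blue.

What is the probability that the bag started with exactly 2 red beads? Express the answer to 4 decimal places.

0.6667

The likelihood of the observed sequence under each hypothesis: P(data | r = 1) = (8/9)(1/8)(7/7)(6/6)(5/5) = 1/9; P(data | r = 2) = (7/9)(2/8)(6/7)(5/6)(4/5) = 1/9; P(data | r = 7) = (2/9)(7/8)(1/7)(0/6) = 0.
Weighting by the prior gives 1/4 · 1/9 = 1/36, 1/2 · 1/9 = 1/18, 1/4 · 0 = 0; these sum to 1/12.
So P(r = 2 | data) = (1/18) / (1/12) = 2/3.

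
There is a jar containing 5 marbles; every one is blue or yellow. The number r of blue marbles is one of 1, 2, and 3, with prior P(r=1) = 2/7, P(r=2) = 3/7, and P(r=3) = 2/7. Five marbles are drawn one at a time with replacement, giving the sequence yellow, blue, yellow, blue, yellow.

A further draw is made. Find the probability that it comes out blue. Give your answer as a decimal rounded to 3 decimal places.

For each hypothesis, P(data | H) works out to: P(data | r = 1) = (4/5)(1/5)(4/5)(1/5)(4/5) = 0.02048; P(data | r = 2) = (3/5)(2/5)(3/5)(2/5)(3/5) = 0.03456; P(data | r = 3) = (2/5)(3/5)(2/5)(3/5)(2/5) = 0.02304.
Weighting by the prior gives 2/7 · 0.02048 = 0.0058514, 3/7 · 0.03456 = 0.014811, 2/7 · 0.02304 = 0.0065829; these sum to 0.027246.
The posterior is then P(r = 1 | data) = 0.21477, P(r = 2 | data) = 0.54362, P(r = 3 | data) = 0.24161.
So P(blue next | data) = Σ P(blue next | H) P(H | data) = (1/5)(0.21477) + (2/5)(0.54362) + (3/5)(0.24161) = 0.40537.

0.405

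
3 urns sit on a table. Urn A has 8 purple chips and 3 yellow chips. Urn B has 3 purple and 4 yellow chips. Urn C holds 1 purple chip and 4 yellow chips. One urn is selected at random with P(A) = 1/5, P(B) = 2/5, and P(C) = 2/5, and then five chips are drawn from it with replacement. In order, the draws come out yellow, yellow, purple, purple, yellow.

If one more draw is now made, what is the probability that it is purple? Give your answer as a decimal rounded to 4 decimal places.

Compute the likelihood of the observed sequence for each case: P(data | urn A) = (3/11)(3/11)(8/11)(8/11)(3/11) = 0.01073; P(data | urn B) = (4/7)(4/7)(3/7)(3/7)(4/7) = 0.034271; P(data | urn C) = (4/5)(4/5)(1/5)(1/5)(4/5) = 0.02048.
The prior-weighted likelihoods are 1/5 · 0.01073 = 0.0021459, 2/5 · 0.034271 = 0.013709, 2/5 · 0.02048 = 0.008192; these sum to 0.024046.
Dividing through by the total gives posterior P(urn A | data) = 0.08924, P(urn B | data) = 0.57009, P(urn C | data) = 0.34067.
So P(purple next | data) = Σ P(purple next | H) P(H | data) = (8/11)(0.08924) + (3/7)(0.57009) + (1/5)(0.34067) = 0.37736.

0.3774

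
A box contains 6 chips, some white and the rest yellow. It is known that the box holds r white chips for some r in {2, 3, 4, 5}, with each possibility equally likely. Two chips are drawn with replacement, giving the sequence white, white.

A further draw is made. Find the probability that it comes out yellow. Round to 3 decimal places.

Compute the likelihood of the observed sequence for each case: P(data | r = 2) = (2/6)(2/6) = 1/9; P(data | r = 3) = (3/6)(3/6) = 1/4; P(data | r = 4) = (4/6)(4/6) = 4/9; P(data | r = 5) = (5/6)(5/6) = 25/36.
Weighting by the prior gives 1/4 · 1/9 = 1/36, 1/4 · 1/4 = 1/16, 1/4 · 4/9 = 1/9, 1/4 · 25/36 = 25/144; summing to 3/8.
The posterior is then P(r = 2 | data) = 2/27, P(r = 3 | data) = 1/6, P(r = 4 | data) = 8/27, P(r = 5 | data) = 25/54.
The predictive probability is P(yellow next | data) = (2/3)(2/27) + (1/2)(1/6) + (1/3)(8/27) + (1/6)(25/54) = 25/81.

0.309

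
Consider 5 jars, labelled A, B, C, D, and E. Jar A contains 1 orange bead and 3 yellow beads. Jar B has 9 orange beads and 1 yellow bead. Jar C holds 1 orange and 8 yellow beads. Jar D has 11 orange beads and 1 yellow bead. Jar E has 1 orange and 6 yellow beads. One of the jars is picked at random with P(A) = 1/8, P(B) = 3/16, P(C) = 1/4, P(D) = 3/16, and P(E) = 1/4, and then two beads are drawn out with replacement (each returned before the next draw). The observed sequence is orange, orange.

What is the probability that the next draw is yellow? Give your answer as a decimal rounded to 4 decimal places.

The likelihood of the observed sequence under each hypothesis: P(data | jar A) = (1/4)(1/4) = 0.0625; P(data | jar B) = (9/10)(9/10) = 0.81; P(data | jar C) = (1/9)(1/9) = 0.012346; P(data | jar D) = (11/12)(11/12) = 0.84028; P(data | jar E) = (1/7)(1/7) = 0.020408.
Multiplying each by its prior: 1/8 · 0.0625 = 0.0078125, 3/16 · 0.81 = 0.15188, 1/4 · 0.012346 = 0.0030864, 3/16 · 0.84028 = 0.15755, 1/4 · 0.020408 = 0.005102; these sum to 0.32543.
Dividing through by the total gives posterior P(jar A | data) = 0.024007, P(jar B | data) = 0.46669, P(jar C | data) = 0.0094842, P(jar D | data) = 0.48414, P(jar E | data) = 0.015678.
The predictive probability is P(yellow next | data) = (3/4)(0.024007) + (1/10)(0.46669) + (8/9)(0.0094842) + (1/12)(0.48414) + (6/7)(0.015678) = 0.12689.

0.1269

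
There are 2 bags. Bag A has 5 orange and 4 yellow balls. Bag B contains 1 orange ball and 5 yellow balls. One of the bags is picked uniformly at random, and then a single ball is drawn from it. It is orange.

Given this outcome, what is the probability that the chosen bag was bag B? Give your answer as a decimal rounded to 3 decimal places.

0.231

Under each hypothesis, the probability of this draw is: P(data | bag A) = (5/9) = 5/9; P(data | bag B) = (1/6) = 1/6.
Multiplying each by its prior: 1/2 · 5/9 = 5/18, 1/2 · 1/6 = 1/12; summing to 13/36.
So P(bag B | data) = (1/12) / (13/36) = 3/13.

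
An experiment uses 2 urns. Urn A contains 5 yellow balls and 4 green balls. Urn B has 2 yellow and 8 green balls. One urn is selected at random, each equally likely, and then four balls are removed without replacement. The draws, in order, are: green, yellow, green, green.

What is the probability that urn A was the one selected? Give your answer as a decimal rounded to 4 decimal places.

0.2294

The likelihood of the observed sequence under each hypothesis: P(data | urn A) = (4/9)(5/8)(3/7)(2/6) = 0.039683; P(data | urn B) = (8/10)(2/9)(7/8)(6/7) = 0.13333.
The prior-weighted likelihoods are 1/2 · 0.039683 = 0.019841, 1/2 · 0.13333 = 0.066667; summing to 0.086508.
So P(urn A | data) = (0.019841) / (0.086508) = 0.22936.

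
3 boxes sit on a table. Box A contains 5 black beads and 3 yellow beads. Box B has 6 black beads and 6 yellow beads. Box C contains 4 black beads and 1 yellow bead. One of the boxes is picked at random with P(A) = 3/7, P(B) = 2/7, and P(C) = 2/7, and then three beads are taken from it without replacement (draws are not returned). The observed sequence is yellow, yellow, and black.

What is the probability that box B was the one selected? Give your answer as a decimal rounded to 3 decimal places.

The likelihood of the observed sequence under each hypothesis: P(data | box A) = (3/8)(2/7)(5/6) = 0.089286; P(data | box B) = (6/12)(5/11)(6/10) = 0.13636; P(data | box C) = (1/5)(0/4) = 0.
Weighting by the prior gives 3/7 · 0.089286 = 0.038265, 2/7 · 0.13636 = 0.038961, 2/7 · 0 = 0; these sum to 0.077226.
So P(box B | data) = (0.038961) / (0.077226) = 0.5045.

0.505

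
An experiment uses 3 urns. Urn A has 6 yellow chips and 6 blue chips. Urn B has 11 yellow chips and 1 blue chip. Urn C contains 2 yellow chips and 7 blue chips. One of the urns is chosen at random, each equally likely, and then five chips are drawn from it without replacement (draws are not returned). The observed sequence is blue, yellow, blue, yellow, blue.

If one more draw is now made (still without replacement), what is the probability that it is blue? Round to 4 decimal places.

0.6703

The likelihood of the observed sequence under each hypothesis: P(data | urn A) = (6/12)(6/11)(5/10)(5/9)(4/8) = 5/132; P(data | urn B) = (1/12)(11/11)(0/10) = 0; P(data | urn C) = (7/9)(2/8)(6/7)(1/6)(5/5) = 1/36.
Multiplying each by its prior: 1/3 · 5/132 = 5/396, 1/3 · 0 = 0, 1/3 · 1/36 = 1/108; with total 13/594.
Dividing through by the total gives posterior P(urn A | data) = 15/26, P(urn B | data) = 0, P(urn C | data) = 11/26.
The predictive probability is P(blue next | data) = (3/7)(15/26) + (1)(11/26) = 61/91.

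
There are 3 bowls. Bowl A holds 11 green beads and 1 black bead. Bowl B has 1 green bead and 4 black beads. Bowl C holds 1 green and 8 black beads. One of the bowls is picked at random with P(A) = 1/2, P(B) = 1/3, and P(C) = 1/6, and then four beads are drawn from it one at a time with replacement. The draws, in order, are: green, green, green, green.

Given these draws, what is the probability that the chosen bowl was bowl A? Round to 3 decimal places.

0.998

The likelihood of the observed sequence under each hypothesis: P(data | bowl A) = (11/12)(11/12)(11/12)(11/12) = 0.70607; P(data | bowl B) = (1/5)(1/5)(1/5)(1/5) = 0.0016; P(data | bowl C) = (1/9)(1/9)(1/9)(1/9) = 0.00015242.
Multiplying each by its prior: 1/2 · 0.70607 = 0.35303, 1/3 · 0.0016 = 0.00053333, 1/6 · 0.00015242 = 2.5403e-05; with total 0.35359.
Therefore the posterior P(bowl A | data) = (0.35303) / (0.35359) = 0.99842.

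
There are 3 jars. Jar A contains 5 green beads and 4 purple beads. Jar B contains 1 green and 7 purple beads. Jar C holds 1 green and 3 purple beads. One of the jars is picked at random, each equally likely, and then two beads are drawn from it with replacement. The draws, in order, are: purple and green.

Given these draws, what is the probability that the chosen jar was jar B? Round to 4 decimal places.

0.2011

Under each hypothesis, the probability of the observed sequence is: P(data | jar A) = (4/9)(5/9) = 0.24691; P(data | jar B) = (7/8)(1/8) = 0.10938; P(data | jar C) = (3/4)(1/4) = 0.1875.
The prior-weighted likelihoods are 1/3 · 0.24691 = 0.082305, 1/3 · 0.10938 = 0.036458, 1/3 · 0.1875 = 0.0625; summing to 0.18126.
By Bayes' rule, P(jar B | data) = (0.036458) / (0.18126) = 0.20114.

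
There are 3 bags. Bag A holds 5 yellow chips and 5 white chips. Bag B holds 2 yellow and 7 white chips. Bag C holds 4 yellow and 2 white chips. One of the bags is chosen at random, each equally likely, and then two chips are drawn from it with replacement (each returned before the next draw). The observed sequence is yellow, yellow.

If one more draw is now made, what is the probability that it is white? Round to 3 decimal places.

0.419

Under each hypothesis, the probability of the observed sequence is: P(data | bag A) = (5/10)(5/10) = 1/4; P(data | bag B) = (2/9)(2/9) = 4/81; P(data | bag C) = (4/6)(4/6) = 4/9.
Multiplying each by its prior: 1/3 · 1/4 = 1/12, 1/3 · 4/81 = 4/243, 1/3 · 4/9 = 4/27; with total 241/972.
Dividing through by the total gives posterior P(bag A | data) = 0.3361, P(bag B | data) = 0.06639, P(bag C | data) = 0.59751.
Averaging over the posterior, P(white next | data) = (1/2)(0.3361) + (7/9)(0.06639) + (1/3)(0.59751) = 0.41886.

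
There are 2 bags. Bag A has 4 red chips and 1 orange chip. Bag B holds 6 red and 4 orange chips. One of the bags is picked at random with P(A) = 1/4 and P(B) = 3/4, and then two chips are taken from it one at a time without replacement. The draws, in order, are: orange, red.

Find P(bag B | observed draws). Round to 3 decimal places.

Compute the likelihood of the observed sequence for each case: P(data | bag A) = (1/5)(4/4) = 1/5; P(data | bag B) = (4/10)(6/9) = 4/15.
Weighting by the prior gives 1/4 · 1/5 = 1/20, 3/4 · 4/15 = 1/5; with total 1/4.
Therefore the posterior P(bag B | data) = (1/5) / (1/4) = 4/5.

0.800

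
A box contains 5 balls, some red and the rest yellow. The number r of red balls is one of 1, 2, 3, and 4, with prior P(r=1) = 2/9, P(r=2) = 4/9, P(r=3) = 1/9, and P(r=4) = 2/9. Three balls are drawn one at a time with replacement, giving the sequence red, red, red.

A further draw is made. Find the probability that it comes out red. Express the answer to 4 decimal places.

For each hypothesis, P(data | H) works out to: P(data | r = 1) = (1/5)(1/5)(1/5) = 0.008; P(data | r = 2) = (2/5)(2/5)(2/5) = 0.064; P(data | r = 3) = (3/5)(3/5)(3/5) = 0.216; P(data | r = 4) = (4/5)(4/5)(4/5) = 0.512.
Weighting by the prior gives 2/9 · 0.008 = 0.0017778, 4/9 · 0.064 = 0.028444, 1/9 · 0.216 = 0.024, 2/9 · 0.512 = 0.11378; summing to 0.168.
Dividing through by the total gives posterior P(r = 1 | data) = 0.010582, P(r = 2 | data) = 0.16931, P(r = 3 | data) = 0.14286, P(r = 4 | data) = 0.67725.
Averaging over the posterior, P(red next | data) = (1/5)(0.010582) + (2/5)(0.16931) + (3/5)(0.14286) + (4/5)(0.67725) = 0.69735.

0.6974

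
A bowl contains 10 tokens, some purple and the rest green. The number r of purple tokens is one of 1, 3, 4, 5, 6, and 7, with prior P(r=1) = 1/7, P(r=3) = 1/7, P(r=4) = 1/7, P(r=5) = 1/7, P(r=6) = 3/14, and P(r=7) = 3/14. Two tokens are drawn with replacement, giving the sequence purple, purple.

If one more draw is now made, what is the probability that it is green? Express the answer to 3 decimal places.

Compute the likelihood of the observed sequence for each case: P(data | r = 1) = (1/10)(1/10) = 1/100; P(data | r = 3) = (3/10)(3/10) = 9/100; P(data | r = 4) = (4/10)(4/10) = 4/25; P(data | r = 5) = (5/10)(5/10) = 1/4; P(data | r = 6) = (6/10)(6/10) = 9/25; P(data | r = 7) = (7/10)(7/10) = 49/100.
Multiplying each by its prior: 1/7 · 1/100 = 1/700, 1/7 · 9/100 = 9/700, 1/7 · 4/25 = 4/175, 1/7 · 1/4 = 1/28, 3/14 · 9/25 = 27/350, 3/14 · 49/100 = 21/200; with total 51/200.
Dividing through by the total gives posterior P(r = 1 | data) = 0.0056022, P(r = 3 | data) = 0.05042, P(r = 4 | data) = 0.089636, P(r = 5 | data) = 0.14006, P(r = 6 | data) = 0.30252, P(r = 7 | data) = 0.41176.
Averaging over the posterior, P(green next | data) = (9/10)(0.0056022) + (7/10)(0.05042) + (3/5)(0.089636) + (1/2)(0.14006) + (2/5)(0.30252) + (3/10)(0.41176) = 0.40868.

0.409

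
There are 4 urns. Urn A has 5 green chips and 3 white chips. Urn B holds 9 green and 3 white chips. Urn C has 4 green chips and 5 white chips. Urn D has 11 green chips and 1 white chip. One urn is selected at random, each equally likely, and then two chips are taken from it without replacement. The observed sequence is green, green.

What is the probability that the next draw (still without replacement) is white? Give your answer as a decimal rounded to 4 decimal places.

Compute the likelihood of the observed sequence for each case: P(data | urn A) = (5/8)(4/7) = 5/14; P(data | urn B) = (9/12)(8/11) = 6/11; P(data | urn C) = (4/9)(3/8) = 1/6; P(data | urn D) = (11/12)(10/11) = 5/6.
Multiplying each by its prior: 1/4 · 5/14 = 5/56, 1/4 · 6/11 = 3/22, 1/4 · 1/6 = 1/24, 1/4 · 5/6 = 5/24; summing to 293/616.
Normalising, the posterior is P(urn A | data) = 0.18771, P(urn B | data) = 0.28669, P(urn C | data) = 0.0876, P(urn D | data) = 0.438.
Averaging over the posterior, P(white next | data) = (1/2)(0.18771) + (3/10)(0.28669) + (5/7)(0.0876) + (1/10)(0.438) = 0.28623.

0.2862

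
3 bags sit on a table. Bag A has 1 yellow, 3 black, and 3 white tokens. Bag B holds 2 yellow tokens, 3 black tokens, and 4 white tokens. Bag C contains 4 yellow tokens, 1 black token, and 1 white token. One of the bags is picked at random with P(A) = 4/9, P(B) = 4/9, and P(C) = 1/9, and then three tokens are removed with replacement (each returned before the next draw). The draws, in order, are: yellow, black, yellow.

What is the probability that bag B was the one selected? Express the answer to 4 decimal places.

Compute the likelihood of the observed sequence for each case: P(data | bag A) = (1/7)(3/7)(1/7) = 0.0087464; P(data | bag B) = (2/9)(3/9)(2/9) = 0.016461; P(data | bag C) = (4/6)(1/6)(4/6) = 0.074074.
Multiplying each by its prior: 4/9 · 0.0087464 = 0.0038873, 4/9 · 0.016461 = 0.007316, 1/9 · 0.074074 = 0.0082305; these sum to 0.019434.
Therefore the posterior P(bag B | data) = (0.007316) / (0.019434) = 0.37646.

0.3765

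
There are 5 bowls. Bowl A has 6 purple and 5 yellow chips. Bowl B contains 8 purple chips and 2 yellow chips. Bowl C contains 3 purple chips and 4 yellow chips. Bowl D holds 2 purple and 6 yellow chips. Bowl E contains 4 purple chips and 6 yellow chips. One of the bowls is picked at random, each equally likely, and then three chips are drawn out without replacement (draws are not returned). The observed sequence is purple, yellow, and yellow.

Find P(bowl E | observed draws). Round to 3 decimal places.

0.252

The likelihood of the observed sequence under each hypothesis: P(data | bowl A) = (6/11)(5/10)(4/9) = 0.12121; P(data | bowl B) = (8/10)(2/9)(1/8) = 0.022222; P(data | bowl C) = (3/7)(4/6)(3/5) = 0.17143; P(data | bowl D) = (2/8)(6/7)(5/6) = 0.17857; P(data | bowl E) = (4/10)(6/9)(5/8) = 0.16667.
Multiplying each by its prior: 1/5 · 0.12121 = 0.024242, 1/5 · 0.022222 = 0.0044444, 1/5 · 0.17143 = 0.034286, 1/5 · 0.17857 = 0.035714, 1/5 · 0.16667 = 0.033333; with total 0.13202.
Therefore the posterior P(bowl E | data) = (0.033333) / (0.13202) = 0.25249.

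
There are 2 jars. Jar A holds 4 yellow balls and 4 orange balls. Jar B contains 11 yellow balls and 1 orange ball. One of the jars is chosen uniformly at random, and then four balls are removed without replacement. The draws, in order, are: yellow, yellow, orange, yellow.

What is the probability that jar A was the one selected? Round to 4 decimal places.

Compute the likelihood of the observed sequence for each case: P(data | jar A) = (4/8)(3/7)(4/6)(2/5) = 2/35; P(data | jar B) = (11/12)(10/11)(1/10)(9/9) = 1/12.
Weighting by the prior gives 1/2 · 2/35 = 1/35, 1/2 · 1/12 = 1/24; summing to 59/840.
Hence P(jar A | data) = (1/35) / (59/840) = 24/59.

0.4068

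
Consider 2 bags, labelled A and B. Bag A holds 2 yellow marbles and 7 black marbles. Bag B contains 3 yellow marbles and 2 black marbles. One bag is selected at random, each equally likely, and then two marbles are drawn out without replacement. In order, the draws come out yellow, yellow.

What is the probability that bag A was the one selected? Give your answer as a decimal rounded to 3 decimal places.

The likelihood of the observed sequence under each hypothesis: P(data | bag A) = (2/9)(1/8) = 1/36; P(data | bag B) = (3/5)(2/4) = 3/10.
The prior-weighted likelihoods are 1/2 · 1/36 = 1/72, 1/2 · 3/10 = 3/20; these sum to 59/360.
Hence P(bag A | data) = (1/72) / (59/360) = 5/59.

0.085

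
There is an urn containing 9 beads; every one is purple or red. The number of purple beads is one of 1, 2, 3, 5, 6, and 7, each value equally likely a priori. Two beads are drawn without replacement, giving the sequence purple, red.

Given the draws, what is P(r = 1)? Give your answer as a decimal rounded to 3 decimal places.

The likelihood of the observed sequence under each hypothesis: P(data | r = 1) = (1/9)(8/8) = 1/9; P(data | r = 2) = (2/9)(7/8) = 7/36; P(data | r = 3) = (3/9)(6/8) = 1/4; P(data | r = 5) = (5/9)(4/8) = 5/18; P(data | r = 6) = (6/9)(3/8) = 1/4; P(data | r = 7) = (7/9)(2/8) = 7/36.
Weighting by the prior gives 1/6 · 1/9 = 1/54, 1/6 · 7/36 = 7/216, 1/6 · 1/4 = 1/24, 1/6 · 5/18 = 5/108, 1/6 · 1/4 = 1/24, 1/6 · 7/36 = 7/216; with total 23/108.
By Bayes' rule, P(r = 1 | data) = (1/54) / (23/108) = 2/23.

0.087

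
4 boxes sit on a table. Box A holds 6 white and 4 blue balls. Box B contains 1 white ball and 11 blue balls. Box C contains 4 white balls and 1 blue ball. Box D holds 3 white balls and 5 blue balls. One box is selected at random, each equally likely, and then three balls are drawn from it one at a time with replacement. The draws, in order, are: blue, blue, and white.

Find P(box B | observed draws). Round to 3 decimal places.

Under each hypothesis, the probability of the observed sequence is: P(data | box A) = (4/10)(4/10)(6/10) = 0.096; P(data | box B) = (11/12)(11/12)(1/12) = 0.070023; P(data | box C) = (1/5)(1/5)(4/5) = 0.032; P(data | box D) = (5/8)(5/8)(3/8) = 0.14648.
Multiplying each by its prior: 1/4 · 0.096 = 0.024, 1/4 · 0.070023 = 0.017506, 1/4 · 0.032 = 0.008, 1/4 · 0.14648 = 0.036621; summing to 0.086127.
Therefore the posterior P(box B | data) = (0.017506) / (0.086127) = 0.20326.

0.203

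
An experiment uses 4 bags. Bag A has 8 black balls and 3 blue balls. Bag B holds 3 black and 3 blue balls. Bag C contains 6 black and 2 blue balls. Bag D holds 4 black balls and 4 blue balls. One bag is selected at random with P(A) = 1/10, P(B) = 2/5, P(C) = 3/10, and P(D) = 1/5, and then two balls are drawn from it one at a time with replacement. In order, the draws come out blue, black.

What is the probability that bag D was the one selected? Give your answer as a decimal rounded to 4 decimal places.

0.2212

For each hypothesis, P(data | H) works out to: P(data | bag A) = (3/11)(8/11) = 0.19835; P(data | bag B) = (3/6)(3/6) = 0.25; P(data | bag C) = (2/8)(6/8) = 0.1875; P(data | bag D) = (4/8)(4/8) = 0.25.
The prior-weighted likelihoods are 1/10 · 0.19835 = 0.019835, 2/5 · 0.25 = 0.1, 3/10 · 0.1875 = 0.05625, 1/5 · 0.25 = 0.05; summing to 0.22608.
Therefore the posterior P(bag D | data) = (0.05) / (0.22608) = 0.22116.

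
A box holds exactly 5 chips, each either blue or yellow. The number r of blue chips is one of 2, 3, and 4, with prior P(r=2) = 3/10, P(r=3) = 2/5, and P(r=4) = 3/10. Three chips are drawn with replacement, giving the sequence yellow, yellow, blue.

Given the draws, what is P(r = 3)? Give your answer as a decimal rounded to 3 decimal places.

The likelihood of the observed sequence under each hypothesis: P(data | r = 2) = (3/5)(3/5)(2/5) = 18/125; P(data | r = 3) = (2/5)(2/5)(3/5) = 12/125; P(data | r = 4) = (1/5)(1/5)(4/5) = 4/125.
Weighting by the prior gives 3/10 · 18/125 = 27/625, 2/5 · 12/125 = 24/625, 3/10 · 4/125 = 6/625; these sum to 57/625.
Therefore the posterior P(r = 3 | data) = (24/625) / (57/625) = 8/19.

0.421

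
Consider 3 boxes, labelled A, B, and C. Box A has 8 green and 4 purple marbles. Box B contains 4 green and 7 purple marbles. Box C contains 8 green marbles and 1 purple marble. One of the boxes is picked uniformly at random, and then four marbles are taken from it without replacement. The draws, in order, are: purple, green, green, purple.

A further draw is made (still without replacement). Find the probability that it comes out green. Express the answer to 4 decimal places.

0.5042

Under each hypothesis, the probability of the observed sequence is: P(data | box A) = (4/12)(8/11)(7/10)(3/9) = 0.056566; P(data | box B) = (7/11)(4/10)(3/9)(6/8) = 0.063636; P(data | box C) = (1/9)(8/8)(7/7)(0/6) = 0.
The prior-weighted likelihoods are 1/3 · 0.056566 = 0.018855, 1/3 · 0.063636 = 0.021212, 1/3 · 0 = 0; with total 0.040067.
The posterior is then P(box A | data) = 0.47059, P(box B | data) = 0.52941, P(box C | data) = 0.
So P(green next | data) = Σ P(green next | H) P(H | data) = (3/4)(0.47059) + (2/7)(0.52941) = 0.5042.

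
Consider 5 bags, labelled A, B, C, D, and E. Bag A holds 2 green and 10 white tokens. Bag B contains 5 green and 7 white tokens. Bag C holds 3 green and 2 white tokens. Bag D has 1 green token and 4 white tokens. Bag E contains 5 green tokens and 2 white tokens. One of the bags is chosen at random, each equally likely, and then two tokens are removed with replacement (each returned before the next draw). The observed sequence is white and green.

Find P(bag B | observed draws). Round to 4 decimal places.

Under each hypothesis, the probability of the observed sequence is: P(data | bag A) = (10/12)(2/12) = 0.13889; P(data | bag B) = (7/12)(5/12) = 0.24306; P(data | bag C) = (2/5)(3/5) = 0.24; P(data | bag D) = (4/5)(1/5) = 0.16; P(data | bag E) = (2/7)(5/7) = 0.20408.
Weighting by the prior gives 1/5 · 0.13889 = 0.027778, 1/5 · 0.24306 = 0.048611, 1/5 · 0.24 = 0.048, 1/5 · 0.16 = 0.032, 1/5 · 0.20408 = 0.040816; summing to 0.19721.
Hence P(bag B | data) = (0.048611) / (0.19721) = 0.2465.

0.2465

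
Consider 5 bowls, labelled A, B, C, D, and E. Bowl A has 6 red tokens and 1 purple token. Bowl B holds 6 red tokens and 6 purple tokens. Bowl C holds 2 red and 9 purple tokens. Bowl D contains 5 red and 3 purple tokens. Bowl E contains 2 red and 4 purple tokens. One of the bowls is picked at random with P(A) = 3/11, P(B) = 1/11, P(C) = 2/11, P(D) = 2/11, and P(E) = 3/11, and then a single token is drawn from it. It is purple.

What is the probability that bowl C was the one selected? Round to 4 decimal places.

The likelihood of this draw under each hypothesis: P(data | bowl A) = (1/7) = 0.14286; P(data | bowl B) = (6/12) = 0.5; P(data | bowl C) = (9/11) = 0.81818; P(data | bowl D) = (3/8) = 0.375; P(data | bowl E) = (4/6) = 0.66667.
Multiplying each by its prior: 3/11 · 0.14286 = 0.038961, 1/11 · 0.5 = 0.045455, 2/11 · 0.81818 = 0.14876, 2/11 · 0.375 = 0.068182, 3/11 · 0.66667 = 0.18182; these sum to 0.48318.
Hence P(bowl C | data) = (0.14876) / (0.48318) = 0.30788.

0.3079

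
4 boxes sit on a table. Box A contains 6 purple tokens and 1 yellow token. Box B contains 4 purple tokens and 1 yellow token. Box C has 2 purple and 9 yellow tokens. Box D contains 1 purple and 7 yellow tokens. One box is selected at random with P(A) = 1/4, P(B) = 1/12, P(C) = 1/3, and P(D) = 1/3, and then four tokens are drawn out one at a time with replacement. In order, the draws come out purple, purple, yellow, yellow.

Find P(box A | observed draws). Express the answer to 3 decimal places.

Compute the likelihood of the observed sequence for each case: P(data | box A) = (6/7)(6/7)(1/7)(1/7) = 0.014994; P(data | box B) = (4/5)(4/5)(1/5)(1/5) = 0.0256; P(data | box C) = (2/11)(2/11)(9/11)(9/11) = 0.02213; P(data | box D) = (1/8)(1/8)(7/8)(7/8) = 0.011963.
Weighting by the prior gives 1/4 · 0.014994 = 0.0037484, 1/12 · 0.0256 = 0.0021333, 1/3 · 0.02213 = 0.0073765, 1/3 · 0.011963 = 0.0039876; with total 0.017246.
So P(box A | data) = (0.0037484) / (0.017246) = 0.21735.

0.217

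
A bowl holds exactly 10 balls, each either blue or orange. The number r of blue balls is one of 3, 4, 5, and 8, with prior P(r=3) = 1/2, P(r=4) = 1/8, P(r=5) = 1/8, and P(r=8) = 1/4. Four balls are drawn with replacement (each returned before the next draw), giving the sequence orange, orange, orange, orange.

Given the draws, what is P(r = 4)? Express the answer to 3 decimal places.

0.112

The likelihood of the observed sequence under each hypothesis: P(data | r = 3) = (7/10)(7/10)(7/10)(7/10) = 0.2401; P(data | r = 4) = (6/10)(6/10)(6/10)(6/10) = 0.1296; P(data | r = 5) = (5/10)(5/10)(5/10)(5/10) = 0.0625; P(data | r = 8) = (2/10)(2/10)(2/10)(2/10) = 0.0016.
Weighting by the prior gives 1/2 · 0.2401 = 0.12005, 1/8 · 0.1296 = 0.0162, 1/8 · 0.0625 = 0.0078125, 1/4 · 0.0016 = 0.0004; summing to 0.14446.
Hence P(r = 4 | data) = (0.0162) / (0.14446) = 0.11214.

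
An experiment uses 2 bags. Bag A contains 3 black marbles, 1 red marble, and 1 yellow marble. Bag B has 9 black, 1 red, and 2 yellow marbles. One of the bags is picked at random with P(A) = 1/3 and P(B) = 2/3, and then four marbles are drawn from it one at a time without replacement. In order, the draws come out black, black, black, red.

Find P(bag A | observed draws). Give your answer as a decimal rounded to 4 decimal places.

0.3708

The likelihood of the observed sequence under each hypothesis: P(data | bag A) = (3/5)(2/4)(1/3)(1/2) = 0.05; P(data | bag B) = (9/12)(8/11)(7/10)(1/9) = 0.042424.
Weighting by the prior gives 1/3 · 0.05 = 0.016667, 2/3 · 0.042424 = 0.028283; with total 0.044949.
So P(bag A | data) = (0.016667) / (0.044949) = 0.37079.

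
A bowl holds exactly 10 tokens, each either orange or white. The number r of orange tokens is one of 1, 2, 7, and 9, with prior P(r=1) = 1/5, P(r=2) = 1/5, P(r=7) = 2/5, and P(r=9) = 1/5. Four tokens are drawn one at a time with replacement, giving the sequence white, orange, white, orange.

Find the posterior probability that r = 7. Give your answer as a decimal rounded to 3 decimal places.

0.678

For each hypothesis, P(data | H) works out to: P(data | r = 1) = (9/10)(1/10)(9/10)(1/10) = 0.0081; P(data | r = 2) = (8/10)(2/10)(8/10)(2/10) = 0.0256; P(data | r = 7) = (3/10)(7/10)(3/10)(7/10) = 0.0441; P(data | r = 9) = (1/10)(9/10)(1/10)(9/10) = 0.0081.
Weighting by the prior gives 1/5 · 0.0081 = 0.00162, 1/5 · 0.0256 = 0.00512, 2/5 · 0.0441 = 0.01764, 1/5 · 0.0081 = 0.00162; summing to 0.026.
By Bayes' rule, P(r = 7 | data) = (0.01764) / (0.026) = 0.67846.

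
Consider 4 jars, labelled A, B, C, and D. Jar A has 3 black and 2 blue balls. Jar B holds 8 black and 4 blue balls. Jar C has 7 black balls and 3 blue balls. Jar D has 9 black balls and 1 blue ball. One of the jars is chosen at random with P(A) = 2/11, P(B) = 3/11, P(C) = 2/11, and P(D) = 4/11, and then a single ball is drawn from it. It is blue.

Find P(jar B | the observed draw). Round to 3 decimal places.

0.357

Compute the likelihood of this draw for each case: P(data | jar A) = (2/5) = 2/5; P(data | jar B) = (4/12) = 1/3; P(data | jar C) = (3/10) = 3/10; P(data | jar D) = (1/10) = 1/10.
Weighting by the prior gives 2/11 · 2/5 = 4/55, 3/11 · 1/3 = 1/11, 2/11 · 3/10 = 3/55, 4/11 · 1/10 = 2/55; these sum to 14/55.
Hence P(jar B | data) = (1/11) / (14/55) = 5/14.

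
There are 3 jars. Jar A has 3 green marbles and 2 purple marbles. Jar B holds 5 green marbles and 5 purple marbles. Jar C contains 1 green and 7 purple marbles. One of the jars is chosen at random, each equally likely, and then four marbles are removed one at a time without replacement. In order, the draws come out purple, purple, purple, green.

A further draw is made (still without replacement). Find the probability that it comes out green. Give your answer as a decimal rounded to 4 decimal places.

0.2151

For each hypothesis, P(data | H) works out to: P(data | jar A) = (2/5)(1/4)(0/3) = 0; P(data | jar B) = (5/10)(4/9)(3/8)(5/7) = 5/84; P(data | jar C) = (7/8)(6/7)(5/6)(1/5) = 1/8.
The prior-weighted likelihoods are 1/3 · 0 = 0, 1/3 · 5/84 = 5/252, 1/3 · 1/8 = 1/24; summing to 31/504.
Normalising, the posterior is P(jar A | data) = 0, P(jar B | data) = 10/31, P(jar C | data) = 21/31.
The predictive probability is P(green next | data) = (2/3)(10/31) + (0)(21/31) = 20/93.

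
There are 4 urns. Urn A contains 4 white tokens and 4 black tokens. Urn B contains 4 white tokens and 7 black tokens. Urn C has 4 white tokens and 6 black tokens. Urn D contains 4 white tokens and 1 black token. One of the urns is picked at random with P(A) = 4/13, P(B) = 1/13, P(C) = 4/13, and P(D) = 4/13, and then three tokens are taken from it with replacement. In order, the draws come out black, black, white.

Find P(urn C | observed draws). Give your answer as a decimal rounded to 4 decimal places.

Under each hypothesis, the probability of the observed sequence is: P(data | urn A) = (4/8)(4/8)(4/8) = 0.125; P(data | urn B) = (7/11)(7/11)(4/11) = 0.14726; P(data | urn C) = (6/10)(6/10)(4/10) = 0.144; P(data | urn D) = (1/5)(1/5)(4/5) = 0.032.
Multiplying each by its prior: 4/13 · 0.125 = 0.038462, 1/13 · 0.14726 = 0.011328, 4/13 · 0.144 = 0.044308, 4/13 · 0.032 = 0.0098462; summing to 0.10394.
Hence P(urn C | data) = (0.044308) / (0.10394) = 0.42627.

0.4263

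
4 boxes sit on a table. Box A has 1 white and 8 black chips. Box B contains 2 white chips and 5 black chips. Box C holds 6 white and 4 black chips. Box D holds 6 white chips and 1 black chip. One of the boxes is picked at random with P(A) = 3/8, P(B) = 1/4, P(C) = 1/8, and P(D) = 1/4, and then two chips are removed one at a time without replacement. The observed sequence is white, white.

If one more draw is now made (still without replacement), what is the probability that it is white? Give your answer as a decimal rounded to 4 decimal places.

0.7051

Under each hypothesis, the probability of the observed sequence is: P(data | box A) = (1/9)(0/8) = 0; P(data | box B) = (2/7)(1/6) = 1/21; P(data | box C) = (6/10)(5/9) = 1/3; P(data | box D) = (6/7)(5/6) = 5/7.
Weighting by the prior gives 3/8 · 0 = 0, 1/4 · 1/21 = 1/84, 1/8 · 1/3 = 1/24, 1/4 · 5/7 = 5/28; these sum to 13/56.
Dividing through by the total gives posterior P(box A | data) = 0, P(box B | data) = 2/39, P(box C | data) = 7/39, P(box D | data) = 10/13.
So P(white next | data) = Σ P(white next | H) P(H | data) = (0)(2/39) + (1/2)(7/39) + (4/5)(10/13) = 55/78.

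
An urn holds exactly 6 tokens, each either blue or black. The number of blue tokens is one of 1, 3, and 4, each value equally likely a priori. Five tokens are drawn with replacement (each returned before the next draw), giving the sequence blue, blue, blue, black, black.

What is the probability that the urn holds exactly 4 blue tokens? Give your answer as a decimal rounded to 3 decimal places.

Compute the likelihood of the observed sequence for each case: P(data | r = 1) = (1/6)(1/6)(1/6)(5/6)(5/6) = 0.003215; P(data | r = 3) = (3/6)(3/6)(3/6)(3/6)(3/6) = 0.03125; P(data | r = 4) = (4/6)(4/6)(4/6)(2/6)(2/6) = 0.032922.
Weighting by the prior gives 1/3 · 0.003215 = 0.0010717, 1/3 · 0.03125 = 0.010417, 1/3 · 0.032922 = 0.010974; these sum to 0.022462.
By Bayes' rule, P(r = 4 | data) = (0.010974) / (0.022462) = 0.48855.

0.489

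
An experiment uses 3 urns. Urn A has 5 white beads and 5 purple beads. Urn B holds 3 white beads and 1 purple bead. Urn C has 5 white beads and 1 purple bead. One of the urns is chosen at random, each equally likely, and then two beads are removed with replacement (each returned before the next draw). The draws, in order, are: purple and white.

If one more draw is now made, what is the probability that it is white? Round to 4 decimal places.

Compute the likelihood of the observed sequence for each case: P(data | urn A) = (5/10)(5/10) = 1/4; P(data | urn B) = (1/4)(3/4) = 3/16; P(data | urn C) = (1/6)(5/6) = 5/36.
The prior-weighted likelihoods are 1/3 · 1/4 = 1/12, 1/3 · 3/16 = 1/16, 1/3 · 5/36 = 5/108; summing to 83/432.
Dividing through by the total gives posterior P(urn A | data) = 36/83, P(urn B | data) = 27/83, P(urn C | data) = 20/83.
So P(white next | data) = Σ P(white next | H) P(H | data) = (1/2)(36/83) + (3/4)(27/83) + (5/6)(20/83) = 659/996.

0.6616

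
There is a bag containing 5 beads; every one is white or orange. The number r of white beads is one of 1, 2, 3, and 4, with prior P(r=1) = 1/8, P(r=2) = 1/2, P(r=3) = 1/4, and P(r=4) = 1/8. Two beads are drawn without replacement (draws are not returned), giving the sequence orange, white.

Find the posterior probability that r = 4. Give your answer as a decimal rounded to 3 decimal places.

Compute the likelihood of the observed sequence for each case: P(data | r = 1) = (4/5)(1/4) = 1/5; P(data | r = 2) = (3/5)(2/4) = 3/10; P(data | r = 3) = (2/5)(3/4) = 3/10; P(data | r = 4) = (1/5)(4/4) = 1/5.
Weighting by the prior gives 1/8 · 1/5 = 1/40, 1/2 · 3/10 = 3/20, 1/4 · 3/10 = 3/40, 1/8 · 1/5 = 1/40; with total 11/40.
So P(r = 4 | data) = (1/40) / (11/40) = 1/11.

0.091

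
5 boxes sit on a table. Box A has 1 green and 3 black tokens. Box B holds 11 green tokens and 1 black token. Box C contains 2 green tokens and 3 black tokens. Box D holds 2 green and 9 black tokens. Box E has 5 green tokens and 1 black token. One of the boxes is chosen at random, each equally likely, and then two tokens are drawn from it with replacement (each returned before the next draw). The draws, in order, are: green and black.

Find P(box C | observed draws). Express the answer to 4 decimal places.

0.3032

Under each hypothesis, the probability of the observed sequence is: P(data | box A) = (1/4)(3/4) = 0.1875; P(data | box B) = (11/12)(1/12) = 0.076389; P(data | box C) = (2/5)(3/5) = 0.24; P(data | box D) = (2/11)(9/11) = 0.14876; P(data | box E) = (5/6)(1/6) = 0.13889.
The prior-weighted likelihoods are 1/5 · 0.1875 = 0.0375, 1/5 · 0.076389 = 0.015278, 1/5 · 0.24 = 0.048, 1/5 · 0.14876 = 0.029752, 1/5 · 0.13889 = 0.027778; these sum to 0.15831.
By Bayes' rule, P(box C | data) = (0.048) / (0.15831) = 0.30321.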